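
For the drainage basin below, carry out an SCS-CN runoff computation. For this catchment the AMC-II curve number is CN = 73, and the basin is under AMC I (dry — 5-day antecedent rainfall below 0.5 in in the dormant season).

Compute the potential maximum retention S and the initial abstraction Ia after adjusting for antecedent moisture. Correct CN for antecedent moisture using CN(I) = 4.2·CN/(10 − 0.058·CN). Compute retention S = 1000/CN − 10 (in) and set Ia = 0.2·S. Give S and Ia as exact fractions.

S = 4500/511 in ≈ 8.806 in; Ia = 900/511 in ≈ 1.761 in

Dry (AMC I): CN(I) = 4.2·73/(10 − 0.058·73) = (1533/5)/(2883/500) = 51100/961 ≈ 53.174
Retention S: 1000/CN − 10 with CN=53.174 → S = 4500/511 ≈ 8.806 in
Ia = 0.2·(4500/511) = 900/511 in ≈ 1.761 in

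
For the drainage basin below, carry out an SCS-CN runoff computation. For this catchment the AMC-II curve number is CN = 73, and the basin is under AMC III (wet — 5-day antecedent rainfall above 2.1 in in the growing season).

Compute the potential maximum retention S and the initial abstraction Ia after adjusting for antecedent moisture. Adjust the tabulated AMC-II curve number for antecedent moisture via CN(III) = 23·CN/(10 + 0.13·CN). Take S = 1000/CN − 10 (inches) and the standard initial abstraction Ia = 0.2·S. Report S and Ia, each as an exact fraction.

S = 2700/1679 in ≈ 1.608 in; Ia = 540/1679 in ≈ 0.322 in

Wet (AMC III): CN(III) = 23·73/(10 + 0.13·73) = 1679/(1949/100) = 167900/1949 ≈ 86.147
Retention S: 1000/CN − 10 with CN=86.147 → S = 2700/1679 ≈ 1.608 in
Ia = 0.2·(2700/1679) = 540/1679 in ≈ 0.322 in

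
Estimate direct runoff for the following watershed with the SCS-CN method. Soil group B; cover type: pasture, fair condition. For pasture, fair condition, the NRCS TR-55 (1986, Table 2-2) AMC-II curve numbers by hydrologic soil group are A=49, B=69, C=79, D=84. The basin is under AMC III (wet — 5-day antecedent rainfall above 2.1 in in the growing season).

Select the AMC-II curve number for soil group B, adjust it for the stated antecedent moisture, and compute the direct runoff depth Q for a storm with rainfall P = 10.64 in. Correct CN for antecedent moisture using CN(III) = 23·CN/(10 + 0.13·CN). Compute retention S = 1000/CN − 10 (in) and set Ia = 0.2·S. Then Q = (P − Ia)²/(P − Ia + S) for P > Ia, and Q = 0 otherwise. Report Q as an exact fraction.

Q = 82678858082/9604166925 in ≈ 8.609 in

NRCS table: pasture, fair condition, soil group B → CN(II) = 69
Wet (AMC III): CN(III) = 23·69/(10 + 0.13·69) = 1587/(1897/100) = 158700/1897 ≈ 83.658
Retention S: 1000/CN − 10 with CN=83.658 → S = 3100/1587 ≈ 1.953 in
Initial abstraction Ia = S/5 = (3100/1587)/5 = 620/1587 ≈ 0.391 in
P − Ia = 10.640 − 0.391 = 406642/39675 ≈ 10.249 in (> 0, runoff occurs)
Runoff Q = (P−Ia)²/(P−Ia+S) = (10.249)²/(10.249+1.953) = 82678858082/9604166925 ≈ 8.609 in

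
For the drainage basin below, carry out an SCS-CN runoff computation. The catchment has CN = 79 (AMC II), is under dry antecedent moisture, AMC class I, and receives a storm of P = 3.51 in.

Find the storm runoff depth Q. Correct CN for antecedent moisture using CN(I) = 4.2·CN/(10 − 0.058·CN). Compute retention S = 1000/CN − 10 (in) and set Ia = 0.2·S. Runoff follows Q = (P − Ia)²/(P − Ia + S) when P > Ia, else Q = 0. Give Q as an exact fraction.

Adjust CN=79 to AMC I: 4.2·79/(10 − 0.058·79) → (1659/5) ÷ (2709/500) = 7900/129 ≈ 61.240
Max retention: S = 1000/(7900/129) − 10 = 500/79 in (≈ 6.329 in)
Ia = 0.2S: 0.2·6.329 = 1.266 in (exactly 100/79)
Since P=3.510 > Ia=1.266: effective rainfall P−Ia = 17729/7900 in
Runoff Q = (P−Ia)²/(P−Ia+S) = (2.244)²/(2.244+6.329) = 314317441/535059100 ≈ 0.587 in

Q = 314317441/535059100 in ≈ 0.587 in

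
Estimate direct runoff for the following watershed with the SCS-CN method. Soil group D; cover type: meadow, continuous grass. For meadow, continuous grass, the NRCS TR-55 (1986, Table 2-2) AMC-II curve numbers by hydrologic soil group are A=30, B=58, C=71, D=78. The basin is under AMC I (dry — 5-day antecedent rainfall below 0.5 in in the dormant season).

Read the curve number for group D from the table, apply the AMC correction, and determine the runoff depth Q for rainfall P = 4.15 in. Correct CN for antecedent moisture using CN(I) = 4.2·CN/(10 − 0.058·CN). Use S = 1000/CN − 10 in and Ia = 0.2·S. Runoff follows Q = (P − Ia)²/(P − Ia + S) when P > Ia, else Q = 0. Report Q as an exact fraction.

Q = 2113884529/2554903260 in ≈ 0.827 in

NRCS table: meadow, continuous grass, soil group D → CN(II) = 78
Dry (AMC I): CN(I) = 4.2·78/(10 − 0.058·78) = (1638/5)/(1369/250) = 81900/1369 ≈ 59.825
Max retention: S = 1000/(81900/1369) − 10 = 5500/819 in (≈ 6.716 in)
Initial abstraction Ia = S/5 = (5500/819)/5 = 1100/819 ≈ 1.343 in
Since P=4.150 > Ia=1.343: effective rainfall P−Ia = 45977/16380 in
Runoff Q = (P−Ia)²/(P−Ia+S) = (2.807)²/(2.807+6.716) = 2113884529/2554903260 ≈ 0.827 in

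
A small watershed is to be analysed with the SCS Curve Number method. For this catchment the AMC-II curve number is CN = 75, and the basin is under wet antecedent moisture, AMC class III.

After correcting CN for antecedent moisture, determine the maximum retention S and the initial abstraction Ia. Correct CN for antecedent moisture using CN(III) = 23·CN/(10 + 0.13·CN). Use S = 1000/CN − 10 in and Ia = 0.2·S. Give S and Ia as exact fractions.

Adjust CN=75 to AMC III: 23·75/(10 + 0.13·75) → 1725 ÷ (79/4) = 6900/79 ≈ 87.342
Max retention: S = 1000/(6900/79) − 10 = 100/69 in (≈ 1.449 in)
Initial abstraction Ia = S/5 = (100/69)/5 = 20/69 ≈ 0.290 in

S = 100/69 in ≈ 1.449 in; Ia = 20/69 in ≈ 0.290 in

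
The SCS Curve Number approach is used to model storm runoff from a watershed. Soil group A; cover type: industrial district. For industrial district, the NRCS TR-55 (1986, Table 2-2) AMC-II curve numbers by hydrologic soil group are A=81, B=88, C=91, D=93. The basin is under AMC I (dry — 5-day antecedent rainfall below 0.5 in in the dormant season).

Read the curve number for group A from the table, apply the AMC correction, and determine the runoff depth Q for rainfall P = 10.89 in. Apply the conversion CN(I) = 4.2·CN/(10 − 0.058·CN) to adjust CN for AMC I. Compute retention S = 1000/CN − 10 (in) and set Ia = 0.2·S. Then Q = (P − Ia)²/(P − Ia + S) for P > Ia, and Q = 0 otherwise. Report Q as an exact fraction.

NRCS table: industrial district, soil group A → CN(II) = 81
CN(I) from CN(II)=81: (4.2·81)/(10 − 0.058·81) = 170100/2651 ≈ 64.164
Retention S: 1000/CN − 10 with CN=64.164 → S = 9500/1701 ≈ 5.585 in
Initial abstraction Ia = S/5 = (9500/1701)/5 = 1900/1701 ≈ 1.117 in
Excess rainfall: 10.890 − 1.117 = 9.773 in; P > Ia so Q > 0
Runoff Q = (P−Ia)²/(P−Ia+S) = (9.773)²/(9.773+5.585) = 2763537187321/444367368900 ≈ 6.219 in

Q = 2763537187321/444367368900 in ≈ 6.219 in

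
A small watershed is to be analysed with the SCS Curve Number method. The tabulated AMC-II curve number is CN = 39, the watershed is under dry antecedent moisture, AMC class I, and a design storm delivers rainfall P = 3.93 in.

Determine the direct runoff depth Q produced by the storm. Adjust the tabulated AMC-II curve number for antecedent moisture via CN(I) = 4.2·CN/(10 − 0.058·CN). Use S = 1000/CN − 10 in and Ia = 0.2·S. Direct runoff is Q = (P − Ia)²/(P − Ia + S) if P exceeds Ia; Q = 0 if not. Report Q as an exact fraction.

Adjust CN=39 to AMC I: 4.2·39/(10 − 0.058·39) → (819/5) ÷ (3869/500) = 81900/3869 ≈ 21.168
Retention S: 1000/CN − 10 with CN=21.168 → S = 30500/819 ≈ 37.241 in
Initial abstraction Ia = S/5 = (30500/819)/5 = 6100/819 ≈ 7.448 in
P = 3.930 ≤ Ia = 7.448 in: entire storm abstracted, Q = 0.

Q = 0 in ≈ 0.000 in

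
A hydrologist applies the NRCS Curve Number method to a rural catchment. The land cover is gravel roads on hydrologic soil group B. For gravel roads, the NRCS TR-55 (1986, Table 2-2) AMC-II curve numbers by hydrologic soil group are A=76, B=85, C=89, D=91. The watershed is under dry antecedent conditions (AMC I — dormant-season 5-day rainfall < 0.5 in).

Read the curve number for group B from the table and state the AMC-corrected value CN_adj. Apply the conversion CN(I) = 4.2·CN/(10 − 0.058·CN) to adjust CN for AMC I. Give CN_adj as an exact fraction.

CN_adj = 11900/169 ≈ 70.414

NRCS table: gravel roads, soil group B → CN(II) = 85
Dry (AMC I): CN(I) = 4.2·85/(10 − 0.058·85) = 357/(507/100) = 11900/169 ≈ 70.414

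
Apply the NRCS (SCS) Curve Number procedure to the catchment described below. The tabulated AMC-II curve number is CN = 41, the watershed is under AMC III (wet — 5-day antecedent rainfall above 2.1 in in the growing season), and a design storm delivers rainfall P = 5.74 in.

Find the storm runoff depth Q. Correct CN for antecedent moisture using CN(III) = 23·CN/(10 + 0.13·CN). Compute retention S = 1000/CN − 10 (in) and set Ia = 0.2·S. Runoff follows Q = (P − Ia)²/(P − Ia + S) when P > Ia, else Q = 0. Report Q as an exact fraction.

Adjust CN=41 to AMC III: 23·41/(10 + 0.13·41) → 943 ÷ (1533/100) = 94300/1533 ≈ 61.513
Max retention: S = 1000/(94300/1533) − 10 = 5900/943 in (≈ 6.257 in)
Ia = 0.2S: 0.2·6.257 = 1.251 in (exactly 1180/943)
Since P=5.740 > Ia=1.251: effective rainfall P−Ia = 211641/47150 in
Q = (211641/47150)²/((211641/47150) + 5900/943) = (44791912881/2223122500)/(506641/47150) = 44791912881/23888123150 in ≈ 1.875 in

Q = 44791912881/23888123150 in ≈ 1.875 in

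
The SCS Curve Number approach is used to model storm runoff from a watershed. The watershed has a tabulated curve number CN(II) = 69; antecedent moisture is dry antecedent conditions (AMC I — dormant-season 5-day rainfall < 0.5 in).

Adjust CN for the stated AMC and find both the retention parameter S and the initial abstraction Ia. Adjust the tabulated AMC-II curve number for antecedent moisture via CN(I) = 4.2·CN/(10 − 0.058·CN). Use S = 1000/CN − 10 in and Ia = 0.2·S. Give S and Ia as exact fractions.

S = 15500/1449 in ≈ 10.697 in; Ia = 3100/1449 in ≈ 2.139 in

Dry (AMC I): CN(I) = 4.2·69/(10 − 0.058·69) = (1449/5)/(2999/500) = 144900/2999 ≈ 48.316
S = 1000/(144900/2999) − 10 = 15500/1449 in ≈ 10.697 in
Initial abstraction Ia = S/5 = (15500/1449)/5 = 3100/1449 ≈ 2.139 in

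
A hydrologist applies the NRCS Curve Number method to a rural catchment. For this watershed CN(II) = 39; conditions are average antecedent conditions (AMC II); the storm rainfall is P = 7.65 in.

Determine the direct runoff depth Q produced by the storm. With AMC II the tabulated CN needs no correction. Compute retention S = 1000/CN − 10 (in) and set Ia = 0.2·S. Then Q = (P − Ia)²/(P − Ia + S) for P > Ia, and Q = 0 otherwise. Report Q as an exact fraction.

CN(II) = 39; AMC II needs no correction.
Retention S: 1000/CN − 10 with CN=39.000 → S = 610/39 ≈ 15.641 in
Ia = 0.2S: 0.2·15.641 = 3.128 in (exactly 122/39)
P − Ia = 7.650 − 3.128 = 3527/780 ≈ 4.522 in (> 0, runoff occurs)
Q = (3527/780)²/((3527/780) + 610/39) = (12439729/608400)/(15727/780) = 12439729/12267060 in ≈ 1.014 in

Q = 12439729/12267060 in ≈ 1.014 in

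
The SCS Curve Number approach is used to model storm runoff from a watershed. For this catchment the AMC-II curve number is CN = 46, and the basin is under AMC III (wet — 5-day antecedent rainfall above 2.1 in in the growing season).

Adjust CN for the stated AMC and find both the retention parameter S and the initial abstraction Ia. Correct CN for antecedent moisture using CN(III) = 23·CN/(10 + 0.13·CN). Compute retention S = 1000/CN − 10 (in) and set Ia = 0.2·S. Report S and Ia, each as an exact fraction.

S = 2700/529 in ≈ 5.104 in; Ia = 540/529 in ≈ 1.021 in

Wet (AMC III): CN(III) = 23·46/(10 + 0.13·46) = 1058/(799/50) = 52900/799 ≈ 66.208
Max retention: S = 1000/(52900/799) − 10 = 2700/529 in (≈ 5.104 in)
Ia = 0.2S: 0.2·5.104 = 1.021 in (exactly 540/529)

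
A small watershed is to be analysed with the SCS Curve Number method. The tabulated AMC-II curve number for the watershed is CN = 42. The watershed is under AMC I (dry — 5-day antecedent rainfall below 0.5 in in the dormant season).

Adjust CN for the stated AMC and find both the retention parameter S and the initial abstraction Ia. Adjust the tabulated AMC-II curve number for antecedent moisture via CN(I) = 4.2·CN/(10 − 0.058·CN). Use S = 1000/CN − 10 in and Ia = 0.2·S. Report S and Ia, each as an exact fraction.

S = 14500/441 in ≈ 32.880 in; Ia = 2900/441 in ≈ 6.576 in

Adjust CN=42 to AMC I: 4.2·42/(10 − 0.058·42) → (882/5) ÷ (1891/250) = 44100/1891 ≈ 23.321
S = 1000/(44100/1891) − 10 = 14500/441 in ≈ 32.880 in
Ia = 0.2S: 0.2·32.880 = 6.576 in (exactly 2900/441)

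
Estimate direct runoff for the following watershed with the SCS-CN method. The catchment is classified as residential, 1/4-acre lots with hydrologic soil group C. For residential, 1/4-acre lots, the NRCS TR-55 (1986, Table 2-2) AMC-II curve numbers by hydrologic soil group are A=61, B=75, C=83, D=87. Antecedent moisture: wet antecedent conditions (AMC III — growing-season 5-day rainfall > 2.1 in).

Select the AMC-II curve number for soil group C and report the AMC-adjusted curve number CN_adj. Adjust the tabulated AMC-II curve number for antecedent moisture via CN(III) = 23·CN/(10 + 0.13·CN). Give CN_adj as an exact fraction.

CN_adj = 190900/2079 ≈ 91.823

NRCS table: residential, 1/4-acre lots, soil group C → CN(II) = 83
Wet (AMC III): CN(III) = 23·83/(10 + 0.13·83) = 1909/(2079/100) = 190900/2079 ≈ 91.823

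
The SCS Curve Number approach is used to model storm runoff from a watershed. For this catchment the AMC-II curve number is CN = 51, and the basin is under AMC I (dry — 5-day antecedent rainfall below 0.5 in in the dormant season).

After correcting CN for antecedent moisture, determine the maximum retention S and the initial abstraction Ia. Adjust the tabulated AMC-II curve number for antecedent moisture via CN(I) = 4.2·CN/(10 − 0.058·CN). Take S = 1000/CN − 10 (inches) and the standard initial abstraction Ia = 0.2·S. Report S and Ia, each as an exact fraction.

Dry (AMC I): CN(I) = 4.2·51/(10 − 0.058·51) = (1071/5)/(3521/500) = 15300/503 ≈ 30.417
Max retention: S = 1000/(15300/503) − 10 = 3500/153 in (≈ 22.876 in)
Ia = 0.2·(3500/153) = 700/153 in ≈ 4.575 in

S = 3500/153 in ≈ 22.876 in; Ia = 700/153 in ≈ 4.575 in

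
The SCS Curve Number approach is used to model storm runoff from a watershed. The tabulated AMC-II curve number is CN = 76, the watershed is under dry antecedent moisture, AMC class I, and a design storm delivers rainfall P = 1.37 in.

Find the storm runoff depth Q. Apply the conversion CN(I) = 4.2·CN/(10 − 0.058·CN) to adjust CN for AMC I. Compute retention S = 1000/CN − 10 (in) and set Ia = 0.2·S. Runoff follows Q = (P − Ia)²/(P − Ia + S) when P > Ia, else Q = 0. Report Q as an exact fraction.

Q = 0 in ≈ 0.000 in

Dry (AMC I): CN(I) = 4.2·76/(10 − 0.058·76) = (1596/5)/(699/125) = 13300/233 ≈ 57.082
Max retention: S = 1000/(13300/233) − 10 = 1000/133 in (≈ 7.519 in)
Ia = 0.2S: 0.2·7.519 = 1.504 in (exactly 200/133)
P = 1.370 ≤ Ia = 1.504 in: entire storm abstracted, Q = 0.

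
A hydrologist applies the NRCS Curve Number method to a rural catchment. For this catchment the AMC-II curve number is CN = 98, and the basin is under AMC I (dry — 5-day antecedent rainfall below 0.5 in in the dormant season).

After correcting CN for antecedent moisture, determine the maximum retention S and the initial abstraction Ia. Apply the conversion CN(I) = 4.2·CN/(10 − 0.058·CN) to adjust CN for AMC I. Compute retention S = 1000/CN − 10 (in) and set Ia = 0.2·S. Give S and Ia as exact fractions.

S = 500/1029 in ≈ 0.486 in; Ia = 100/1029 in ≈ 0.097 in

Dry (AMC I): CN(I) = 4.2·98/(10 − 0.058·98) = (2058/5)/(1079/250) = 102900/1079 ≈ 95.366
Max retention: S = 1000/(102900/1079) − 10 = 500/1029 in (≈ 0.486 in)
Ia = 0.2S: 0.2·0.486 = 0.097 in (exactly 100/1029)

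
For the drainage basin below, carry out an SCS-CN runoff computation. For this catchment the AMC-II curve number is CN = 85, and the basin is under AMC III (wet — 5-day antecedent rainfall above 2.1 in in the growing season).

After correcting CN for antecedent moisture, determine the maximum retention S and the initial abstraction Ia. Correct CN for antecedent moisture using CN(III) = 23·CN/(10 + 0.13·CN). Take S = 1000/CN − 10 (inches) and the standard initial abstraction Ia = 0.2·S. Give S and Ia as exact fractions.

Adjust CN=85 to AMC III: 23·85/(10 + 0.13·85) → 1955 ÷ (421/20) = 39100/421 ≈ 92.874
S = 1000/(39100/421) − 10 = 300/391 in ≈ 0.767 in
Ia = 0.2S: 0.2·0.767 = 0.153 in (exactly 60/391)

S = 300/391 in ≈ 0.767 in; Ia = 60/391 in ≈ 0.153 in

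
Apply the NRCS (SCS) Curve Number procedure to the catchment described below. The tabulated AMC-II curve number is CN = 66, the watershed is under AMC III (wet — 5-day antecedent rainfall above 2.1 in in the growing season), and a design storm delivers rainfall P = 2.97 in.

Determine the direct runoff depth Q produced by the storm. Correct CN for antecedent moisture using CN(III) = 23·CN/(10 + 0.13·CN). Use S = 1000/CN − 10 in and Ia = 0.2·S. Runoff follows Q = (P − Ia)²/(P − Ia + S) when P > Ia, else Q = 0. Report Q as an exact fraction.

Adjust CN=66 to AMC III: 23·66/(10 + 0.13·66) → 1518 ÷ (929/50) = 75900/929 ≈ 81.701
S = 1000/(75900/929) − 10 = 1700/759 in ≈ 2.240 in
Ia = 0.2·(1700/759) = 340/759 in ≈ 0.448 in
P − Ia = 2.970 − 0.448 = 191423/75900 ≈ 2.522 in (> 0, runoff occurs)
Q: (191423/75900)² ÷ (361423/75900) = 36642764929/27432005700 in (≈ 1.336 in)

Q = 36642764929/27432005700 in ≈ 1.336 in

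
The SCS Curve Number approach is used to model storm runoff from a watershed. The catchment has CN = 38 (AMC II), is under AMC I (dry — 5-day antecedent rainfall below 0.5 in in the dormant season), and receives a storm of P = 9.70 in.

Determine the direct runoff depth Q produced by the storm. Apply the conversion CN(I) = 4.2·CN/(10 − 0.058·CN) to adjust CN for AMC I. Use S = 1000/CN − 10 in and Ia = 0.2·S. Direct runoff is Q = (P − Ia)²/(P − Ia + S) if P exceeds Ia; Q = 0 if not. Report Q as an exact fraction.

Q = 59336209/649184970 in ≈ 0.091 in

Dry (AMC I): CN(I) = 4.2·38/(10 − 0.058·38) = (798/5)/(1949/250) = 39900/1949 ≈ 20.472
S = 1000/(39900/1949) − 10 = 15500/399 in ≈ 38.847 in
Ia = 0.2S: 0.2·38.847 = 7.769 in (exactly 3100/399)
Since P=9.700 > Ia=7.769: effective rainfall P−Ia = 7703/3990 in
Q = (7703/3990)²/((7703/3990) + 15500/399) = (59336209/15920100)/(162703/3990) = 59336209/649184970 in ≈ 0.091 in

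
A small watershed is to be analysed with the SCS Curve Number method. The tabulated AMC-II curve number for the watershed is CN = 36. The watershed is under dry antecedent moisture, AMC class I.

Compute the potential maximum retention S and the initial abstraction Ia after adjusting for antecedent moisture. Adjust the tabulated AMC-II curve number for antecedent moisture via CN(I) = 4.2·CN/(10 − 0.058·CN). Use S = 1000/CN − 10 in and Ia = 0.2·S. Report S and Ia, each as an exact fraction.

S = 8000/189 in ≈ 42.328 in; Ia = 1600/189 in ≈ 8.466 in

Dry (AMC I): CN(I) = 4.2·36/(10 − 0.058·36) = (756/5)/(989/125) = 18900/989 ≈ 19.110
Max retention: S = 1000/(18900/989) − 10 = 8000/189 in (≈ 42.328 in)
Ia = 0.2S: 0.2·42.328 = 8.466 in (exactly 1600/189)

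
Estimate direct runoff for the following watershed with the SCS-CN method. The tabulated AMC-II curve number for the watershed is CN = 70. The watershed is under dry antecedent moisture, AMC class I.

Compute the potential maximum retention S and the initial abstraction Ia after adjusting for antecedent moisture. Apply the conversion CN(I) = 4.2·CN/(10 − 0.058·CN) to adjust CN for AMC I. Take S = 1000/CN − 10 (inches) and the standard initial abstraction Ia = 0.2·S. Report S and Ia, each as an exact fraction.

S = 500/49 in ≈ 10.204 in; Ia = 100/49 in ≈ 2.041 in

Dry (AMC I): CN(I) = 4.2·70/(10 − 0.058·70) = 294/(297/50) = 4900/99 ≈ 49.495
Max retention: S = 1000/(4900/99) − 10 = 500/49 in (≈ 10.204 in)
Initial abstraction Ia = S/5 = (500/49)/5 = 100/49 ≈ 2.041 in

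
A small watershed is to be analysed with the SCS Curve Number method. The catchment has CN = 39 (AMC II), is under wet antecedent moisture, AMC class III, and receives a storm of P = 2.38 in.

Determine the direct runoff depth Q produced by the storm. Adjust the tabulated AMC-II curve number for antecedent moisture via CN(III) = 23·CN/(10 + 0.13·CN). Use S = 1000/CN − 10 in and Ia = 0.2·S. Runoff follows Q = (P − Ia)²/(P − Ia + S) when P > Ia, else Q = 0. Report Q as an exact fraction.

Q = 2092422049/15730823550 in ≈ 0.133 in

CN(III) from CN(II)=39: (23·39)/(10 + 0.13·39) = 89700/1507 ≈ 59.522
Max retention: S = 1000/(89700/1507) − 10 = 6100/897 in (≈ 6.800 in)
Ia = 0.2·(6100/897) = 1220/897 in ≈ 1.360 in
Since P=2.380 > Ia=1.360: effective rainfall P−Ia = 45743/44850 in
Q = (45743/44850)²/((45743/44850) + 6100/897) = (2092422049/2011522500)/(350743/44850) = 2092422049/15730823550 in ≈ 0.133 in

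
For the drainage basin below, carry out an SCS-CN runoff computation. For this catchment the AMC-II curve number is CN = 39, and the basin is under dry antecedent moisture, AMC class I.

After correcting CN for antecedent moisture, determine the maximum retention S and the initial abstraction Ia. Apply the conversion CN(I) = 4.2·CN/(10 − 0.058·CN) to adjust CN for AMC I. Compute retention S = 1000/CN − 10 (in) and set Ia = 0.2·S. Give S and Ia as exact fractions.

Adjust CN=39 to AMC I: 4.2·39/(10 − 0.058·39) → (819/5) ÷ (3869/500) = 81900/3869 ≈ 21.168
Max retention: S = 1000/(81900/3869) − 10 = 30500/819 in (≈ 37.241 in)
Ia = 0.2·(30500/819) = 6100/819 in ≈ 7.448 in

S = 30500/819 in ≈ 37.241 in; Ia = 6100/819 in ≈ 7.448 in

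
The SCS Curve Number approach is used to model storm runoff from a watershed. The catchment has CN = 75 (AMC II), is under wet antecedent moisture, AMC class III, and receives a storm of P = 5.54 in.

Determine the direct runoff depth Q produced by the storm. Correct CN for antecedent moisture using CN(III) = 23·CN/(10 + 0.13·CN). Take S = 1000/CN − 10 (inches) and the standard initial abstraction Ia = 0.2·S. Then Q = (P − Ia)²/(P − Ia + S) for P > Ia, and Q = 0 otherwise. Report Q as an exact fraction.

Q = 328080769/79739850 in ≈ 4.114 in

Wet (AMC III): CN(III) = 23·75/(10 + 0.13·75) = 1725/(79/4) = 6900/79 ≈ 87.342
Retention S: 1000/CN − 10 with CN=87.342 → S = 100/69 ≈ 1.449 in
Initial abstraction Ia = S/5 = (100/69)/5 = 20/69 ≈ 0.290 in
Since P=5.540 > Ia=0.290: effective rainfall P−Ia = 18113/3450 in
Q: (18113/3450)² ÷ (23113/3450) = 328080769/79739850 in (≈ 4.114 in)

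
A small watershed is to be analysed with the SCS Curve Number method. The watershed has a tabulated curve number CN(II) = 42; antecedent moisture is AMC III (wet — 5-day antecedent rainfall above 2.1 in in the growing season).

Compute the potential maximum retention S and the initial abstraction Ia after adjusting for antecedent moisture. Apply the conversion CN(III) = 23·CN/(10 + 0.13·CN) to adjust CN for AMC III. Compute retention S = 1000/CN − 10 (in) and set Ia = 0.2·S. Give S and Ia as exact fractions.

S = 2900/483 in ≈ 6.004 in; Ia = 580/483 in ≈ 1.201 in

Adjust CN=42 to AMC III: 23·42/(10 + 0.13·42) → 966 ÷ (773/50) = 48300/773 ≈ 62.484
Retention S: 1000/CN − 10 with CN=62.484 → S = 2900/483 ≈ 6.004 in
Initial abstraction Ia = S/5 = (2900/483)/5 = 580/483 ≈ 1.201 in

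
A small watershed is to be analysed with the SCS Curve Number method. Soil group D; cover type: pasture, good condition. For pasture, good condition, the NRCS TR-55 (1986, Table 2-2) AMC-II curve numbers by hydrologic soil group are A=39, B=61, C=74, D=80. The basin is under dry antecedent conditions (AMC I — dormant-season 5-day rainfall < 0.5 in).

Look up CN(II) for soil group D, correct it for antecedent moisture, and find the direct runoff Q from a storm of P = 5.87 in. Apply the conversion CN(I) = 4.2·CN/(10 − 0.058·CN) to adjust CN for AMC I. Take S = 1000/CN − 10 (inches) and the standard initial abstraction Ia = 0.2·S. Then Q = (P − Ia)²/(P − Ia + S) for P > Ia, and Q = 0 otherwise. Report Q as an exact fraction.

Q = 96569929/46886700 in ≈ 2.060 in

NRCS table: pasture, good condition, soil group D → CN(II) = 80
Dry (AMC I): CN(I) = 4.2·80/(10 − 0.058·80) = 336/(134/25) = 4200/67 ≈ 62.687
S = 1000/(4200/67) − 10 = 125/21 in ≈ 5.952 in
Ia = 0.2S: 0.2·5.952 = 1.190 in (exactly 25/21)
Excess rainfall: 5.870 − 1.190 = 4.680 in; P > Ia so Q > 0
Runoff Q = (P−Ia)²/(P−Ia+S) = (4.680)²/(4.680+5.952) = 96569929/46886700 ≈ 2.060 in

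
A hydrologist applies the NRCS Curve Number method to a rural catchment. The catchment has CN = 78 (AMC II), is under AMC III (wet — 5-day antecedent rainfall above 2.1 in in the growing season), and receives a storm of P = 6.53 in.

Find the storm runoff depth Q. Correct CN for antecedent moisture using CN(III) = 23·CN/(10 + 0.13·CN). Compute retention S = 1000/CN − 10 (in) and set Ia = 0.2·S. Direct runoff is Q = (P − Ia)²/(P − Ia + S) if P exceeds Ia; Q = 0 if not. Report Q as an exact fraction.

Adjust CN=78 to AMC III: 23·78/(10 + 0.13·78) → 1794 ÷ (1007/50) = 89700/1007 ≈ 89.076
S = 1000/(89700/1007) − 10 = 1100/897 in ≈ 1.226 in
Ia = 0.2S: 0.2·1.226 = 0.245 in (exactly 220/897)
Excess rainfall: 6.530 − 0.245 = 6.285 in; P > Ia so Q > 0
Runoff Q = (P−Ia)²/(P−Ia+S) = (6.285)²/(6.285+1.226) = 317803915081/60434567700 ≈ 5.259 in

Q = 317803915081/60434567700 in ≈ 5.259 in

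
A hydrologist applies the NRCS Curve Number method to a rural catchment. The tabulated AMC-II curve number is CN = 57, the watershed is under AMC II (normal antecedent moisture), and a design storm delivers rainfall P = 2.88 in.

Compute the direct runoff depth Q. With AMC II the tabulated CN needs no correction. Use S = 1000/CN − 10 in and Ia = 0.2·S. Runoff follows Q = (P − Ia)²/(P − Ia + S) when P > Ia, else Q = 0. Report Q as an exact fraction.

Q = 954529/4525800 in ≈ 0.211 in

Average conditions: CN = 57 (no AMC adjustment).
Max retention: S = 1000/57 − 10 = 430/57 in (≈ 7.544 in)
Initial abstraction Ia = S/5 = (430/57)/5 = 86/57 ≈ 1.509 in
Since P=2.880 > Ia=1.509: effective rainfall P−Ia = 1954/1425 in
Q: (1954/1425)² ÷ (12704/1425) = 954529/4525800 in (≈ 0.211 in)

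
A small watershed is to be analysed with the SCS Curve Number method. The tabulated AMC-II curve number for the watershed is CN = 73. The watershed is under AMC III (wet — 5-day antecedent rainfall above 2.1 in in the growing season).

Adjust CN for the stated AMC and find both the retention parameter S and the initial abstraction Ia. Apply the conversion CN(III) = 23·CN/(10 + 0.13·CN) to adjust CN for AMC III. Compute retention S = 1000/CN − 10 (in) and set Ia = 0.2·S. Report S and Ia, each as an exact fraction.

S = 2700/1679 in ≈ 1.608 in; Ia = 540/1679 in ≈ 0.322 in

Wet (AMC III): CN(III) = 23·73/(10 + 0.13·73) = 1679/(1949/100) = 167900/1949 ≈ 86.147
Retention S: 1000/CN − 10 with CN=86.147 → S = 2700/1679 ≈ 1.608 in
Initial abstraction Ia = S/5 = (2700/1679)/5 = 540/1679 ≈ 0.322 in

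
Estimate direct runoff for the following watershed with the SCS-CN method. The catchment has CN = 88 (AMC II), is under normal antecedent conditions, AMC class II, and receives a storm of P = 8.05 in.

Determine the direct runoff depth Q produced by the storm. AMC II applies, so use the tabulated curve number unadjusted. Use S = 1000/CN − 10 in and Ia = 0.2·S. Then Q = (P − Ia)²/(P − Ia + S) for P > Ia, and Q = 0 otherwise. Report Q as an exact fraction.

CN(II) = 88; AMC II needs no correction.
S = 1000/88 − 10 = 15/11 in ≈ 1.364 in
Ia = 0.2S: 0.2·1.364 = 0.273 in (exactly 3/11)
P − Ia = 8.050 − 0.273 = 1711/220 ≈ 7.777 in (> 0, runoff occurs)
Q = (1711/220)²/((1711/220) + 15/11) = (2927521/48400)/(2011/220) = 2927521/442420 in ≈ 6.617 in

Q = 2927521/442420 in ≈ 6.617 in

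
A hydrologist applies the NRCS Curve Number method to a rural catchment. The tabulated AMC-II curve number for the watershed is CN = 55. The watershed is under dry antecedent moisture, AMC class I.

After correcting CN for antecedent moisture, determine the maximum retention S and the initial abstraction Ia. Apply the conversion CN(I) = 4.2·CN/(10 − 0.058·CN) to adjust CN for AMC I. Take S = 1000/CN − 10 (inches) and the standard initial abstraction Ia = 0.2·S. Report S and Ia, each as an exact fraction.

Dry (AMC I): CN(I) = 4.2·55/(10 − 0.058·55) = 231/(681/100) = 7700/227 ≈ 33.921
Retention S: 1000/CN − 10 with CN=33.921 → S = 1500/77 ≈ 19.481 in
Initial abstraction Ia = S/5 = (1500/77)/5 = 300/77 ≈ 3.896 in

S = 1500/77 in ≈ 19.481 in; Ia = 300/77 in ≈ 3.896 in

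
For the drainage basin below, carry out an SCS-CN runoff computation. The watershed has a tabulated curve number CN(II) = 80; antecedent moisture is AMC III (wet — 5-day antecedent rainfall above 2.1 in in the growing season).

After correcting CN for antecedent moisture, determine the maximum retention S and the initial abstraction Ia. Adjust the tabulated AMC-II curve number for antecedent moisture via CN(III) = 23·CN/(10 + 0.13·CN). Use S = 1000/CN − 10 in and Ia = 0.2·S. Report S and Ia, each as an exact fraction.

S = 25/23 in ≈ 1.087 in; Ia = 5/23 in ≈ 0.217 in

Adjust CN=80 to AMC III: 23·80/(10 + 0.13·80) → 1840 ÷ (102/5) = 4600/51 ≈ 90.196
S = 1000/(4600/51) − 10 = 25/23 in ≈ 1.087 in
Ia = 0.2S: 0.2·1.087 = 0.217 in (exactly 5/23)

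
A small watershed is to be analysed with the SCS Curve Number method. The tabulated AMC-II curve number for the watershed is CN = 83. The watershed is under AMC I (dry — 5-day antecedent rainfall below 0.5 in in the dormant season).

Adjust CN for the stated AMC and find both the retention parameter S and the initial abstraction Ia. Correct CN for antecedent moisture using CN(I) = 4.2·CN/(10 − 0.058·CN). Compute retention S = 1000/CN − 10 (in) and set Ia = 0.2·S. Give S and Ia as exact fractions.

S = 8500/1743 in ≈ 4.877 in; Ia = 1700/1743 in ≈ 0.975 in

CN(I) from CN(II)=83: (4.2·83)/(10 − 0.058·83) = 174300/2593 ≈ 67.219
Retention S: 1000/CN − 10 with CN=67.219 → S = 8500/1743 ≈ 4.877 in
Initial abstraction Ia = S/5 = (8500/1743)/5 = 1700/1743 ≈ 0.975 in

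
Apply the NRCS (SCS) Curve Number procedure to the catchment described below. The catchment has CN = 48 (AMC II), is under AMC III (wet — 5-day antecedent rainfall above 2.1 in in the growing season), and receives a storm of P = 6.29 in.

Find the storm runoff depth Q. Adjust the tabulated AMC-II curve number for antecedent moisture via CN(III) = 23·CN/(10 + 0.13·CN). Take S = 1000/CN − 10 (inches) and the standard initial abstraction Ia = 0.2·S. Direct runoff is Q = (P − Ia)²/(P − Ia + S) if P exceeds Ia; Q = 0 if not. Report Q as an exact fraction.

Q = 1361683801/478866900 in ≈ 2.844 in

Adjust CN=48 to AMC III: 23·48/(10 + 0.13·48) → 1104 ÷ (406/25) = 13800/203 ≈ 67.980
Retention S: 1000/CN − 10 with CN=67.980 → S = 325/69 ≈ 4.710 in
Ia = 0.2·(325/69) = 65/69 in ≈ 0.942 in
P − Ia = 6.290 − 0.942 = 36901/6900 ≈ 5.348 in (> 0, runoff occurs)
Q = (36901/6900)²/((36901/6900) + 325/69) = (1361683801/47610000)/(69401/6900) = 1361683801/478866900 in ≈ 2.844 in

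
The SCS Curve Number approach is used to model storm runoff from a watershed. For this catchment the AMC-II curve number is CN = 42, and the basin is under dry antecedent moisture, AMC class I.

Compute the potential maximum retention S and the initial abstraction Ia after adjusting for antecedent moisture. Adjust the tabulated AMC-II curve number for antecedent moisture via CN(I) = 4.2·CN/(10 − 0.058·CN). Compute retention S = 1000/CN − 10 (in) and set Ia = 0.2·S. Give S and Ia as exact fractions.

Dry (AMC I): CN(I) = 4.2·42/(10 − 0.058·42) = (882/5)/(1891/250) = 44100/1891 ≈ 23.321
S = 1000/(44100/1891) − 10 = 14500/441 in ≈ 32.880 in
Ia = 0.2S: 0.2·32.880 = 6.576 in (exactly 2900/441)

S = 14500/441 in ≈ 32.880 in; Ia = 2900/441 in ≈ 6.576 in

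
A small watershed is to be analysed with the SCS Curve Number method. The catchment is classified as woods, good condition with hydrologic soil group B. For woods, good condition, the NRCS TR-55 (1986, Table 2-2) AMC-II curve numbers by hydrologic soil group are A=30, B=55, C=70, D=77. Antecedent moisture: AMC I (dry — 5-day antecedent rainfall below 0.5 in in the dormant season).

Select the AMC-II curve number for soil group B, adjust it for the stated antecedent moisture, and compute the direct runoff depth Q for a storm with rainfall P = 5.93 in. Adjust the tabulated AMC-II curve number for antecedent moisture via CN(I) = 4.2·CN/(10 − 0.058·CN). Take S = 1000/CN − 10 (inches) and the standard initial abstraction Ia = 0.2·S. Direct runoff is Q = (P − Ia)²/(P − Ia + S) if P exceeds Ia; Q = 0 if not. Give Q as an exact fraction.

NRCS table: woods, good condition, soil group B → CN(II) = 55
Dry (AMC I): CN(I) = 4.2·55/(10 − 0.058·55) = 231/(681/100) = 7700/227 ≈ 33.921
Retention S: 1000/CN − 10 with CN=33.921 → S = 1500/77 ≈ 19.481 in
Ia = 0.2S: 0.2·19.481 = 3.896 in (exactly 300/77)
Excess rainfall: 5.930 − 3.896 = 2.034 in; P > Ia so Q > 0
Runoff Q = (P−Ia)²/(P−Ia+S) = (2.034)²/(2.034+19.481) = 245266921/1275589700 ≈ 0.192 in

Q = 245266921/1275589700 in ≈ 0.192 in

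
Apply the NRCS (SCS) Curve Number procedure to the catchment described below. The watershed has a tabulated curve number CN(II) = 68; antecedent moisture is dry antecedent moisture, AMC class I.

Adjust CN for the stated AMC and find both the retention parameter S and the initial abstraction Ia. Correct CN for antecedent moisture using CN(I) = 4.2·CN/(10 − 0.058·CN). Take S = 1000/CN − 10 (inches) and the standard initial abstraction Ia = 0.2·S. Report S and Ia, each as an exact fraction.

S = 4000/357 in ≈ 11.204 in; Ia = 800/357 in ≈ 2.241 in

Dry (AMC I): CN(I) = 4.2·68/(10 − 0.058·68) = (1428/5)/(757/125) = 35700/757 ≈ 47.160
S = 1000/(35700/757) − 10 = 4000/357 in ≈ 11.204 in
Initial abstraction Ia = S/5 = (4000/357)/5 = 800/357 ≈ 2.241 in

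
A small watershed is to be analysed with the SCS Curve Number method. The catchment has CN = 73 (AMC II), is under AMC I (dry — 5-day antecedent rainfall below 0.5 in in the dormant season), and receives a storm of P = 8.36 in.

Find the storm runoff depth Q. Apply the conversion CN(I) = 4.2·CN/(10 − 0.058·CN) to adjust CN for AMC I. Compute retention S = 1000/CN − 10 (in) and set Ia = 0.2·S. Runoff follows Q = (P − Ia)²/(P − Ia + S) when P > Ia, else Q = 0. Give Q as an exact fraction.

Q = 7106321401/2514107225 in ≈ 2.827 in

Dry (AMC I): CN(I) = 4.2·73/(10 − 0.058·73) = (1533/5)/(2883/500) = 51100/961 ≈ 53.174
Max retention: S = 1000/(51100/961) − 10 = 4500/511 in (≈ 8.806 in)
Initial abstraction Ia = S/5 = (4500/511)/5 = 900/511 ≈ 1.761 in
Excess rainfall: 8.360 − 1.761 = 6.599 in; P > Ia so Q > 0
Q: (84299/12775)² ÷ (196799/12775) = 7106321401/2514107225 in (≈ 2.827 in)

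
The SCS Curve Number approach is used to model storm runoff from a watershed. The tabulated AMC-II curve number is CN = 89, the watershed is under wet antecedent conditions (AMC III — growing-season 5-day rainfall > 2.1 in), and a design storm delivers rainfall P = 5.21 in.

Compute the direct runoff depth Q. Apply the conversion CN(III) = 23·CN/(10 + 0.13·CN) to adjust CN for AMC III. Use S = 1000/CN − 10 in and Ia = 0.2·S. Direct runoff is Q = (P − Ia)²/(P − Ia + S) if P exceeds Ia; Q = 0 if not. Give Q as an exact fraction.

Wet (AMC III): CN(III) = 23·89/(10 + 0.13·89) = 2047/(2157/100) = 204700/2157 ≈ 94.900
Max retention: S = 1000/(204700/2157) − 10 = 1100/2047 in (≈ 0.537 in)
Initial abstraction Ia = S/5 = (1100/2047)/5 = 220/2047 ≈ 0.107 in
P − Ia = 5.210 − 0.107 = 1044487/204700 ≈ 5.103 in (> 0, runoff occurs)
Q: (1044487/204700)² ÷ (1154487/204700) = 1090953093169/236323488900 in (≈ 4.616 in)

Q = 1090953093169/236323488900 in ≈ 4.616 in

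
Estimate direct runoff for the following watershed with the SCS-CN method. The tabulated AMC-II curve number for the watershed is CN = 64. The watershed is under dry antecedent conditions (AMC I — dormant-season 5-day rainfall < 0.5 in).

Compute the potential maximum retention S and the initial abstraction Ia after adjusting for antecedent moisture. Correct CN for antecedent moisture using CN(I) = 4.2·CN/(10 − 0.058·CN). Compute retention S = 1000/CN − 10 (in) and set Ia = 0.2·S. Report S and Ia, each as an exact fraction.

Adjust CN=64 to AMC I: 4.2·64/(10 − 0.058·64) → (1344/5) ÷ (786/125) = 5600/131 ≈ 42.748
Retention S: 1000/CN − 10 with CN=42.748 → S = 375/28 ≈ 13.393 in
Ia = 0.2S: 0.2·13.393 = 2.679 in (exactly 75/28)

S = 375/28 in ≈ 13.393 in; Ia = 75/28 in ≈ 2.679 in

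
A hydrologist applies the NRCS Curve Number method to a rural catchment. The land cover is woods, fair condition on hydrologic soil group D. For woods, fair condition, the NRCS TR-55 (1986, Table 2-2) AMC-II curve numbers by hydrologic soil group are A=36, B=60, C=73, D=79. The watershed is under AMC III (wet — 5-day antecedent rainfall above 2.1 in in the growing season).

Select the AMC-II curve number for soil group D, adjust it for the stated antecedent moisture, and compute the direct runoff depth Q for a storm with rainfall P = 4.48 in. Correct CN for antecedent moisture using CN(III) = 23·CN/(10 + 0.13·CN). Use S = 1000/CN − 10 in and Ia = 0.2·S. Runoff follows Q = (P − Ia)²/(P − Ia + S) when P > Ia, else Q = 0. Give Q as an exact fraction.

Q = 332594143/99571600 in ≈ 3.340 in

NRCS table: woods, fair condition, soil group D → CN(II) = 79
CN(III) from CN(II)=79: (23·79)/(10 + 0.13·79) = 181700/2027 ≈ 89.640
Retention S: 1000/CN − 10 with CN=89.640 → S = 2100/1817 ≈ 1.156 in
Ia = 0.2·(2100/1817) = 420/1817 in ≈ 0.231 in
Excess rainfall: 4.480 − 0.231 = 4.249 in; P > Ia so Q > 0
Runoff Q = (P−Ia)²/(P−Ia+S) = (4.249)²/(4.249+1.156) = 332594143/99571600 ≈ 3.340 in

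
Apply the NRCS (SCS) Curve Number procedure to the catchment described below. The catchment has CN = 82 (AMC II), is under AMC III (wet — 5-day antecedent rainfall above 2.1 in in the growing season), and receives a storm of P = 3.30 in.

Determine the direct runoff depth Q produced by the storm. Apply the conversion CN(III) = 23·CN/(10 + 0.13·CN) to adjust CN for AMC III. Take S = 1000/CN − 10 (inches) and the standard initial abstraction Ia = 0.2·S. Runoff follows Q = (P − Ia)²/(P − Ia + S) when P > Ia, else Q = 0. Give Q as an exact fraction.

Adjust CN=82 to AMC III: 23·82/(10 + 0.13·82) → 1886 ÷ (1033/50) = 94300/1033 ≈ 91.288
Retention S: 1000/CN − 10 with CN=91.288 → S = 900/943 ≈ 0.954 in
Initial abstraction Ia = S/5 = (900/943)/5 = 180/943 ≈ 0.191 in
P − Ia = 3.300 − 0.191 = 29319/9430 ≈ 3.109 in (> 0, runoff occurs)
Q: (29319/9430)² ÷ (38319/9430) = 286534587/120449390 in (≈ 2.379 in)

Q = 286534587/120449390 in ≈ 2.379 in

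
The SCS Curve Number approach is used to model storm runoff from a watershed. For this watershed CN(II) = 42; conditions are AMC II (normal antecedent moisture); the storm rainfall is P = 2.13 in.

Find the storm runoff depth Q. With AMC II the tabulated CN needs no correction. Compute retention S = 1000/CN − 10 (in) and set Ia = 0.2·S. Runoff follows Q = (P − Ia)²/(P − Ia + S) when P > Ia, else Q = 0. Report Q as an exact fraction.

CN(II) = 42; AMC II needs no correction.
Retention S: 1000/CN − 10 with CN=42.000 → S = 290/21 ≈ 13.810 in
Ia = 0.2S: 0.2·13.810 = 2.762 in (exactly 58/21)
P = 2.130 ≤ Ia = 2.762 in: entire storm abstracted, Q = 0.

Q = 0 in ≈ 0.000 in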